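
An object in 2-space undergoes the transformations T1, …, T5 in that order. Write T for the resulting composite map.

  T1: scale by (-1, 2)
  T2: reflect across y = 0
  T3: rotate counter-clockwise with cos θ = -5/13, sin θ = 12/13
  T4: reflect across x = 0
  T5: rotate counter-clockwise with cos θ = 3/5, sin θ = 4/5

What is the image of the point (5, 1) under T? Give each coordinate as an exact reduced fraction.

T1 scale by (-1, 2): (5, 1) → (-5, 2)
T2 reflect across y = 0: (-5, 2) → (-5, -2)
T3 rotate counter-clockwise with cos θ = -5/13, sin θ = 12/13: (-5, -2) → (49/13, -50/13)
T4 reflect across x = 0: (49/13, -50/13) → (-49/13, -50/13)
T5 rotate counter-clockwise with cos θ = 3/5, sin θ = 4/5: (-49/13, -50/13) → (53/65, -346/65)

T(p) = (53/65, -346/65)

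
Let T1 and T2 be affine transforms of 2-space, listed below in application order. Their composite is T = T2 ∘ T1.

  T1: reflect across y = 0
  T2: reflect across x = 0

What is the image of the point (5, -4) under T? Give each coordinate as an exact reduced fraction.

T1 reflect across y = 0: (5, -4) → (5, 4)
T2 reflect across x = 0: (5, 4) → (-5, 4)

T(p) = (-5, 4)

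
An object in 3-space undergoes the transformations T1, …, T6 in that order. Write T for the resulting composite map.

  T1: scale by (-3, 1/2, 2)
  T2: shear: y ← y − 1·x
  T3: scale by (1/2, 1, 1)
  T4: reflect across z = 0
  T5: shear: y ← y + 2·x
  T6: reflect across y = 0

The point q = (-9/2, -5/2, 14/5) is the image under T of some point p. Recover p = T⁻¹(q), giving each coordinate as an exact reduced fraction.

p = (3, 5, -7/5)

T1 = [-3 0 0 0; 0 1/2 0 0; 0 0 2 0; 0 0 0 1]
T2·T1 = [-3 0 0 0; 3 1/2 0 0; 0 0 2 0; 0 0 0 1]
T3·…·T1 = [-3/2 0 0 0; 3 1/2 0 0; 0 0 2 0; 0 0 0 1]
T4·…·T1 = [-3/2 0 0 0; 3 1/2 0 0; 0 0 -2 0; 0 0 0 1]
T5·…·T1 = [-3/2 0 0 0; 0 1/2 0 0; 0 0 -2 0; 0 0 0 1]
T6·…·T1 = [-3/2 0 0 0; 0 -1/2 0 0; 0 0 -2 0; 0 0 0 1]
det M = -3/2; M⁻¹ = [-2/3 0 0 0; 0 -2 0 0; 0 0 -1/2 0; 0 0 0 1]
M⁻¹ · (-9/2, -5/2, 14/5)ᵀ = (3, 5, -7/5)ᵀ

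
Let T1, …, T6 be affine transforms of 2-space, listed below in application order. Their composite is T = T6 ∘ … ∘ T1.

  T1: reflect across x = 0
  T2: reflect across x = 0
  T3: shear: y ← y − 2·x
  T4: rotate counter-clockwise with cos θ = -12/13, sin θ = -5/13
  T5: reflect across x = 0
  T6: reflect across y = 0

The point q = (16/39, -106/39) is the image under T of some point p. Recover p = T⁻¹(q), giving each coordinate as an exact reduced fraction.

T1 = [-1 0 0; 0 1 0; 0 0 1]
T2·T1 = [1 0 0; 0 1 0; 0 0 1]
T3·…·T1 = [1 0 0; -2 1 0; 0 0 1]
T4·…·T1 = [-22/13 5/13 0; 19/13 -12/13 0; 0 0 1]
T5·…·T1 = [22/13 -5/13 0; 19/13 -12/13 0; 0 0 1]
T6·…·T1 = [22/13 -5/13 0; -19/13 12/13 0; 0 0 1]
det M = 1; M⁻¹ = [12/13 5/13 0; 19/13 22/13 0; 0 0 1]
M⁻¹ · (16/39, -106/39)ᵀ = (-2/3, -4)ᵀ

p = (-2/3, -4)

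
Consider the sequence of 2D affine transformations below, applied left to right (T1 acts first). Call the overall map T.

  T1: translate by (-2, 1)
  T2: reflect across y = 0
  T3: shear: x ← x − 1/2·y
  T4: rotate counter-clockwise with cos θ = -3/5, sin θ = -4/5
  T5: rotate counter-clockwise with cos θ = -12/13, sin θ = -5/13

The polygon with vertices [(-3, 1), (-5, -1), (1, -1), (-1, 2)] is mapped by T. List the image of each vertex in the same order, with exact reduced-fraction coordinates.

T1 translate by (-2, 1): (-3, 1) → (-5, 2); (-5, -1) → (-7, 0); (1, -1) → (-1, 0); (-1, 2) → (-3, 3)
T2 reflect across y = 0: (-5, 2) → (-5, -2); (-7, 0) → (-7, 0); (-1, 0) → (-1, 0); (-3, 3) → (-3, -3)
T3 shear: x ← x − 1/2·y: (-5, -2) → (-4, -2); (-7, 0) → (-7, 0); (-1, 0) → (-1, 0); (-3, -3) → (-3/2, -3)
T4 rotate counter-clockwise with cos θ = -3/5, sin θ = -4/5: (-4, -2) → (4/5, 22/5); (-7, 0) → (21/5, 28/5); (-1, 0) → (3/5, 4/5); (-3/2, -3) → (-3/2, 3)
T5 rotate counter-clockwise with cos θ = -12/13, sin θ = -5/13: (4/5, 22/5) → (62/65, -284/65); (21/5, 28/5) → (-112/65, -441/65); (3/5, 4/5) → (-16/65, -63/65); (-3/2, 3) → (33/13, -57/26)

image vertices: (62/65, -284/65), (-112/65, -441/65), (-16/65, -63/65), (33/13, -57/26)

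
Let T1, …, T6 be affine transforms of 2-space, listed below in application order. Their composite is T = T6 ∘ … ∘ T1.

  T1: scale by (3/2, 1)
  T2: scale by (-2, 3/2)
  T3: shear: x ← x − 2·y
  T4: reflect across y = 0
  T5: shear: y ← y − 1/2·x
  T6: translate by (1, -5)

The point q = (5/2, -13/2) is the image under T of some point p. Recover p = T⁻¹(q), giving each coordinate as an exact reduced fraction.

p = (-1, 1/2)

T1 = [3/2 0 0; 0 1 0; 0 0 1]
T2·T1 = [-3 0 0; 0 3/2 0; 0 0 1]
T3·…·T1 = [-3 -3 0; 0 3/2 0; 0 0 1]
T4·…·T1 = [-3 -3 0; 0 -3/2 0; 0 0 1]
T5·…·T1 = [-3 -3 0; 3/2 0 0; 0 0 1]
T6·…·T1 = [-3 -3 1; 3/2 0 -5; 0 0 1]
det M = 9/2; M⁻¹ = [0 2/3 10/3; -1/3 -2/3 -3; 0 0 1]
M⁻¹ · (5/2, -13/2)ᵀ = (-1, 1/2)ᵀ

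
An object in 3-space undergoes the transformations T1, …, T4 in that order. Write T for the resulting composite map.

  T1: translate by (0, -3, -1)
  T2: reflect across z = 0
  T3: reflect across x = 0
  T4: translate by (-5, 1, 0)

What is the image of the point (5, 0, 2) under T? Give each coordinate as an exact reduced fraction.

T1 translate by (0, -3, -1): (5, 0, 2) → (5, -3, 1)
T2 reflect across z = 0: (5, -3, 1) → (5, -3, -1)
T3 reflect across x = 0: (5, -3, -1) → (-5, -3, -1)
T4 translate by (-5, 1, 0): (-5, -3, -1) → (-10, -2, -1)

T(p) = (-10, -2, -1)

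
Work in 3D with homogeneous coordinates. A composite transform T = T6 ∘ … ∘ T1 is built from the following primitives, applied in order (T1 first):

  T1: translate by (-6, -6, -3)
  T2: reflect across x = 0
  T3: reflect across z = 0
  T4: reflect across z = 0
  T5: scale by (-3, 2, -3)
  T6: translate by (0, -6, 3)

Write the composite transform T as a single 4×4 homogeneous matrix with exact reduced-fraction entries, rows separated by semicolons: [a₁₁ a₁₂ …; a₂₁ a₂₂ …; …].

T1 = [1 0 0 -6; 0 1 0 -6; 0 0 1 -3; 0 0 0 1]
T2·T1 = [-1 0 0 6; 0 1 0 -6; 0 0 1 -3; 0 0 0 1]
T3·…·T1 = [-1 0 0 6; 0 1 0 -6; 0 0 -1 3; 0 0 0 1]
T4·…·T1 = [-1 0 0 6; 0 1 0 -6; 0 0 1 -3; 0 0 0 1]
T5·…·T1 = [3 0 0 -18; 0 2 0 -12; 0 0 -3 9; 0 0 0 1]
T6·…·T1 = [3 0 0 -18; 0 2 0 -18; 0 0 -3 12; 0 0 0 1]

T = [3 0 0 -18; 0 2 0 -18; 0 0 -3 12; 0 0 0 1]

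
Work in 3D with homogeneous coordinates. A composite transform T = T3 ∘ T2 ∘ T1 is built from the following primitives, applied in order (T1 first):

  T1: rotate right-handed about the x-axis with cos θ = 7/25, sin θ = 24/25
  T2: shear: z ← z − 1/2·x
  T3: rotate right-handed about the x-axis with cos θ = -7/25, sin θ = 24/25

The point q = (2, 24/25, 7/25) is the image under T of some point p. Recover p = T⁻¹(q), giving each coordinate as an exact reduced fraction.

T1 = [1 0 0 0; 0 7/25 -24/25 0; 0 24/25 7/25 0; 0 0 0 1]
T2·T1 = [1 0 0 0; 0 7/25 -24/25 0; -1/2 24/25 7/25 0; 0 0 0 1]
T3·…·T1 = [1 0 0 0; 12/25 -1 0 0; 7/50 0 -1 0; 0 0 0 1]
det M = 1; M⁻¹ = [1 0 0 0; 12/25 -1 0 0; 7/50 0 -1 0; 0 0 0 1]
M⁻¹ · (2, 24/25, 7/25)ᵀ = (2, 0, 0)ᵀ

p = (2, 0, 0)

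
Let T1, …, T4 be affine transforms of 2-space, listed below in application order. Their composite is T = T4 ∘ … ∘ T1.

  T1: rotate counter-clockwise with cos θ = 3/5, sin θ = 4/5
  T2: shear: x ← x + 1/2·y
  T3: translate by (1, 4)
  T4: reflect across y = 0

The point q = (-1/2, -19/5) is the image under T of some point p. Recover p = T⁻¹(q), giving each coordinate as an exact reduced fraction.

p = (-1, 1)

T1 = [3/5 -4/5 0; 4/5 3/5 0; 0 0 1]
T2·T1 = [1 -1/2 0; 4/5 3/5 0; 0 0 1]
T3·…·T1 = [1 -1/2 1; 4/5 3/5 4; 0 0 1]
T4·…·T1 = [1 -1/2 1; -4/5 -3/5 -4; 0 0 1]
det M = -1; M⁻¹ = [3/5 -1/2 -13/5; -4/5 -1 -16/5; 0 0 1]
M⁻¹ · (-1/2, -19/5)ᵀ = (-1, 1)ᵀ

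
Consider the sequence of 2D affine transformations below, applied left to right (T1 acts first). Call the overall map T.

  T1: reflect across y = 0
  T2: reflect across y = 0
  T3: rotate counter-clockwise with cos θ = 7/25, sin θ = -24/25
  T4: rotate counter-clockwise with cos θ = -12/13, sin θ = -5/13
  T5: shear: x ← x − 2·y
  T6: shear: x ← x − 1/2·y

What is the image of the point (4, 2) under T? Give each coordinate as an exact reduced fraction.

T(p) = (-2832/325, 604/325)

T1 reflect across y = 0: (4, 2) → (4, -2)
T2 reflect across y = 0: (4, -2) → (4, 2)
T3 rotate counter-clockwise with cos θ = 7/25, sin θ = -24/25: (4, 2) → (76/25, -82/25)
T4 rotate counter-clockwise with cos θ = -12/13, sin θ = -5/13: (76/25, -82/25) → (-1322/325, 604/325)
T5 shear: x ← x − 2·y: (-1322/325, 604/325) → (-506/65, 604/325)
T6 shear: x ← x − 1/2·y: (-506/65, 604/325) → (-2832/325, 604/325)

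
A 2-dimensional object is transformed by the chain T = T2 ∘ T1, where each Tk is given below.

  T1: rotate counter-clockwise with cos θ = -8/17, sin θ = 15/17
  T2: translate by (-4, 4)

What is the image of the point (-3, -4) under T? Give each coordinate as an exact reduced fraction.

T(p) = (16/17, 55/17)

T1 rotate counter-clockwise with cos θ = -8/17, sin θ = 15/17: (-3, -4) → (84/17, -13/17)
T2 translate by (-4, 4): (84/17, -13/17) → (16/17, 55/17)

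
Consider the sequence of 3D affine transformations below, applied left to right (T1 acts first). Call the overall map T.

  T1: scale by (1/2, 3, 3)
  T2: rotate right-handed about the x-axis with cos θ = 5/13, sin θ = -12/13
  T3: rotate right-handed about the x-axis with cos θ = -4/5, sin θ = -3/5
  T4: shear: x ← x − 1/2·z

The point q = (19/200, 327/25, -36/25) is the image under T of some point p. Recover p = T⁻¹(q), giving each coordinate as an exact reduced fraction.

p = (-5/4, -4, -9/5)

T1 = [1/2 0 0 0; 0 3 0 0; 0 0 3 0; 0 0 0 1]
T2·T1 = [1/2 0 0 0; 0 15/13 36/13 0; 0 -36/13 15/13 0; 0 0 0 1]
T3·…·T1 = [1/2 0 0 0; 0 -168/65 -99/65 0; 0 99/65 -168/65 0; 0 0 0 1]
T4·…·T1 = [1/2 -99/130 84/65 0; 0 -168/65 -99/65 0; 0 99/65 -168/65 0; 0 0 0 1]
det M = 9/2; M⁻¹ = [2 0 1 0; 0 -56/195 11/65 0; 0 -11/65 -56/195 0; 0 0 0 1]
M⁻¹ · (19/200, 327/25, -36/25)ᵀ = (-5/4, -4, -9/5)ᵀ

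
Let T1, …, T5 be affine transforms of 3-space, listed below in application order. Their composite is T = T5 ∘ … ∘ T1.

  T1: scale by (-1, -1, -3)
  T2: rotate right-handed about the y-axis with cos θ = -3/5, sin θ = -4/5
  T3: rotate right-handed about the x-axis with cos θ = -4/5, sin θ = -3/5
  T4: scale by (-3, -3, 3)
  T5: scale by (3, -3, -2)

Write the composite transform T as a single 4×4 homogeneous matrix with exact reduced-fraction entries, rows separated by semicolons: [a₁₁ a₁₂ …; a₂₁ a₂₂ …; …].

T = [-27/5 0 -108/5 0; -108/25 36/5 243/25 0; -96/25 -18/5 216/25 0; 0 0 0 1]

T1 = [-1 0 0 0; 0 -1 0 0; 0 0 -3 0; 0 0 0 1]
T2·T1 = [3/5 0 12/5 0; 0 -1 0 0; -4/5 0 9/5 0; 0 0 0 1]
T3·…·T1 = [3/5 0 12/5 0; -12/25 4/5 27/25 0; 16/25 3/5 -36/25 0; 0 0 0 1]
T4·…·T1 = [-9/5 0 -36/5 0; 36/25 -12/5 -81/25 0; 48/25 9/5 -108/25 0; 0 0 0 1]
T5·…·T1 = [-27/5 0 -108/5 0; -108/25 36/5 243/25 0; -96/25 -18/5 216/25 0; 0 0 0 1]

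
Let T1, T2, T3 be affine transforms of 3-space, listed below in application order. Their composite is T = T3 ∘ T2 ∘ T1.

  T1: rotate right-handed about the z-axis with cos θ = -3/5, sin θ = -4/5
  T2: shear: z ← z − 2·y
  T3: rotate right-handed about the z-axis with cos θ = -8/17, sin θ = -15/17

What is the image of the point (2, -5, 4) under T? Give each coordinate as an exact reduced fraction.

T1 rotate right-handed about the z-axis with cos θ = -3/5, sin θ = -4/5: (2, -5, 4) → (-26/5, 7/5, 4)
T2 shear: z ← z − 2·y: (-26/5, 7/5, 4) → (-26/5, 7/5, 6/5)
T3 rotate right-handed about the z-axis with cos θ = -8/17, sin θ = -15/17: (-26/5, 7/5, 6/5) → (313/85, 334/85, 6/5)

T(p) = (313/85, 334/85, 6/5)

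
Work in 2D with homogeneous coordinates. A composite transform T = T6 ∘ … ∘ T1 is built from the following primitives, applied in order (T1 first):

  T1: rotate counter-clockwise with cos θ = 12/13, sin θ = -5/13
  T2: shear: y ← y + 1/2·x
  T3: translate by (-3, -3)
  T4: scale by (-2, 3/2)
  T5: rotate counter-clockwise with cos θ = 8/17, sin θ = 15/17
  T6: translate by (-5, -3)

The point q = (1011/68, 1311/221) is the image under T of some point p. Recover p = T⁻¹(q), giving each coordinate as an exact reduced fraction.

T1 = [12/13 5/13 0; -5/13 12/13 0; 0 0 1]
T2·T1 = [12/13 5/13 0; 1/13 29/26 0; 0 0 1]
T3·…·T1 = [12/13 5/13 -3; 1/13 29/26 -3; 0 0 1]
T4·…·T1 = [-24/13 -10/13 6; 3/26 87/52 -9/2; 0 0 1]
T5·…·T1 = [-33/34 -125/68 231/34; -348/221 24/221 54/17; 0 0 1]
T6·…·T1 = [-33/34 -125/68 61/34; -348/221 24/221 3/17; 0 0 1]
det M = -3; M⁻¹ = [-8/221 -125/204 9/52; -116/221 11/34 23/26; 0 0 1]
M⁻¹ · (1011/68, 1311/221)ᵀ = (-4, -5)ᵀ

p = (-4, -5)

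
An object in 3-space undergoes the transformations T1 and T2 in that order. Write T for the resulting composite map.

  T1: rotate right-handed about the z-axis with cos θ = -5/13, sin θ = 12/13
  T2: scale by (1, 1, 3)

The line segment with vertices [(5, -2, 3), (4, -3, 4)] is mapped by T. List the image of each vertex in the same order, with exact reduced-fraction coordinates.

T1 rotate right-handed about the z-axis with cos θ = -5/13, sin θ = 12/13: (5, -2, 3) → (-1/13, 70/13, 3); (4, -3, 4) → (16/13, 63/13, 4)
T2 scale by (1, 1, 3): (-1/13, 70/13, 3) → (-1/13, 70/13, 9); (16/13, 63/13, 4) → (16/13, 63/13, 12)

image vertices: (-1/13, 70/13, 9), (16/13, 63/13, 12)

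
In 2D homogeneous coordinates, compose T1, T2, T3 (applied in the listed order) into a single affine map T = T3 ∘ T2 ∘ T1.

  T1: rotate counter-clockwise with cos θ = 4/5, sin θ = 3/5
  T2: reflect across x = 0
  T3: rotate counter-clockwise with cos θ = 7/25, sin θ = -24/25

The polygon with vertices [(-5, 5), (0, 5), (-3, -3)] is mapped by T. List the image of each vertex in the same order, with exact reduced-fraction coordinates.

T1 rotate counter-clockwise with cos θ = 4/5, sin θ = 3/5: (-5, 5) → (-7, 1); (0, 5) → (-3, 4); (-3, -3) → (-3/5, -21/5)
T2 reflect across x = 0: (-7, 1) → (7, 1); (-3, 4) → (3, 4); (-3/5, -21/5) → (3/5, -21/5)
T3 rotate counter-clockwise with cos θ = 7/25, sin θ = -24/25: (7, 1) → (73/25, -161/25); (3, 4) → (117/25, -44/25); (3/5, -21/5) → (-483/125, -219/125)

image vertices: (73/25, -161/25), (117/25, -44/25), (-483/125, -219/125)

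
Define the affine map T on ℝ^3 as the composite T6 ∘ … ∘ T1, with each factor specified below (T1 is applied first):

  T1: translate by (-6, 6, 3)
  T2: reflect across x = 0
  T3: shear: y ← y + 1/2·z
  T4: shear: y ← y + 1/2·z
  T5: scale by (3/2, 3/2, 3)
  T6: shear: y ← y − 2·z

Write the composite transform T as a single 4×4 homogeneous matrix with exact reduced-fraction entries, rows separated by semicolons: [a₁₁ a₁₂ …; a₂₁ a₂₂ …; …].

T1 = [1 0 0 -6; 0 1 0 6; 0 0 1 3; 0 0 0 1]
T2·T1 = [-1 0 0 6; 0 1 0 6; 0 0 1 3; 0 0 0 1]
T3·…·T1 = [-1 0 0 6; 0 1 1/2 15/2; 0 0 1 3; 0 0 0 1]
T4·…·T1 = [-1 0 0 6; 0 1 1 9; 0 0 1 3; 0 0 0 1]
T5·…·T1 = [-3/2 0 0 9; 0 3/2 3/2 27/2; 0 0 3 9; 0 0 0 1]
T6·…·T1 = [-3/2 0 0 9; 0 3/2 -9/2 -9/2; 0 0 3 9; 0 0 0 1]

T = [-3/2 0 0 9; 0 3/2 -9/2 -9/2; 0 0 3 9; 0 0 0 1]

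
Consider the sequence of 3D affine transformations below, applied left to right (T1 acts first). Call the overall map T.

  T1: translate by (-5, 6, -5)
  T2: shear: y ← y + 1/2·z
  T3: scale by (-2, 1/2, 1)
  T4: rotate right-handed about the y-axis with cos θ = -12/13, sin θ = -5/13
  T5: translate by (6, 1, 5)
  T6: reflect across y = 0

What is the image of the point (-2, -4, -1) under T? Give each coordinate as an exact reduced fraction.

T(p) = (-60/13, -1/2, 207/13)

T1 translate by (-5, 6, -5): (-2, -4, -1) → (-7, 2, -6)
T2 shear: y ← y + 1/2·z: (-7, 2, -6) → (-7, -1, -6)
T3 scale by (-2, 1/2, 1): (-7, -1, -6) → (14, -1/2, -6)
T4 rotate right-handed about the y-axis with cos θ = -12/13, sin θ = -5/13: (14, -1/2, -6) → (-138/13, -1/2, 142/13)
T5 translate by (6, 1, 5): (-138/13, -1/2, 142/13) → (-60/13, 1/2, 207/13)
T6 reflect across y = 0: (-60/13, 1/2, 207/13) → (-60/13, -1/2, 207/13)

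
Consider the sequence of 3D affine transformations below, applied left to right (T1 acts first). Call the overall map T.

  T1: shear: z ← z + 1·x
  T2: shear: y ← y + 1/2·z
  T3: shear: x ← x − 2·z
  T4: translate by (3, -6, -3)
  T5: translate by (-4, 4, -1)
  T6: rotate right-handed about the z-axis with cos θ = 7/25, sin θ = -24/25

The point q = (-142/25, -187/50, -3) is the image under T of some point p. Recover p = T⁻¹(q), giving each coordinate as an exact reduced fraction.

T1 = [1 0 0 0; 0 1 0 0; 1 0 1 0; 0 0 0 1]
T2·T1 = [1 0 0 0; 1/2 1 1/2 0; 1 0 1 0; 0 0 0 1]
T3·…·T1 = [-1 0 -2 0; 1/2 1 1/2 0; 1 0 1 0; 0 0 0 1]
T4·…·T1 = [-1 0 -2 3; 1/2 1 1/2 -6; 1 0 1 -3; 0 0 0 1]
T5·…·T1 = [-1 0 -2 -1; 1/2 1 1/2 -2; 1 0 1 -4; 0 0 0 1]
T6·…·T1 = [1/5 24/25 -2/25 -11/5; 11/10 7/25 103/50 2/5; 1 0 1 -4; 0 0 0 1]
det M = 1; M⁻¹ = [7/25 -24/25 2 9; 24/25 7/25 -1/2 0; -7/25 24/25 -1 -5; 0 0 0 1]
M⁻¹ · (-142/25, -187/50, -3)ᵀ = (5, -5, -4)ᵀ

p = (5, -5, -4)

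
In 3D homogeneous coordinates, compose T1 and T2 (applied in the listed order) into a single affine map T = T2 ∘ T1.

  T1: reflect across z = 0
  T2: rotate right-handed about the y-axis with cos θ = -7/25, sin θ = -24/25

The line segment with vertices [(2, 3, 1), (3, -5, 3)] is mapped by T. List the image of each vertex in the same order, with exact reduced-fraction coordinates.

image vertices: (2/5, 3, 11/5), (51/25, -5, 93/25)

T1 reflect across z = 0: (2, 3, 1) → (2, 3, -1); (3, -5, 3) → (3, -5, -3)
T2 rotate right-handed about the y-axis with cos θ = -7/25, sin θ = -24/25: (2, 3, -1) → (2/5, 3, 11/5); (3, -5, -3) → (51/25, -5, 93/25)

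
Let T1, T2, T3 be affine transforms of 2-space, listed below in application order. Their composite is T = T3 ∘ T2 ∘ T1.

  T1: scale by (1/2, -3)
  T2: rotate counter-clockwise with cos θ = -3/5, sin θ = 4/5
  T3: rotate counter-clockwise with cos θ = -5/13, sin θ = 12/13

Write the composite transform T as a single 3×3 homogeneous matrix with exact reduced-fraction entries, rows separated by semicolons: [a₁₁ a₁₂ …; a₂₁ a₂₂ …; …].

T1 = [1/2 0 0; 0 -3 0; 0 0 1]
T2·T1 = [-3/10 12/5 0; 2/5 9/5 0; 0 0 1]
T3·…·T1 = [-33/130 -168/65 0; -28/65 99/65 0; 0 0 1]

T = [-33/130 -168/65 0; -28/65 99/65 0; 0 0 1]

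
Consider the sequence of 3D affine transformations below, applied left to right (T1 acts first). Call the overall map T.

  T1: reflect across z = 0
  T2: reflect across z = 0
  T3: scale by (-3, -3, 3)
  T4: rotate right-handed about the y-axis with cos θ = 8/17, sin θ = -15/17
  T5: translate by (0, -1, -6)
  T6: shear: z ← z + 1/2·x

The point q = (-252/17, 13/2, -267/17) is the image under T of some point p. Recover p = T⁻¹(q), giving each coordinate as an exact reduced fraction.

T1 = [1 0 0 0; 0 1 0 0; 0 0 -1 0; 0 0 0 1]
T2·T1 = [1 0 0 0; 0 1 0 0; 0 0 1 0; 0 0 0 1]
T3·…·T1 = [-3 0 0 0; 0 -3 0 0; 0 0 3 0; 0 0 0 1]
T4·…·T1 = [-24/17 0 -45/17 0; 0 -3 0 0; -45/17 0 24/17 0; 0 0 0 1]
T5·…·T1 = [-24/17 0 -45/17 0; 0 -3 0 -1; -45/17 0 24/17 -6; 0 0 0 1]
T6·…·T1 = [-24/17 0 -45/17 0; 0 -3 0 -1; -57/17 0 3/34 -6; 0 0 0 1]
det M = 27; M⁻¹ = [-1/102 0 -5/17 -30/17; 0 -1/3 0 -1/3; -19/51 0 8/51 16/17; 0 0 0 1]
M⁻¹ · (-252/17, 13/2, -267/17)ᵀ = (3, -5/2, 4)ᵀ

p = (3, -5/2, 4)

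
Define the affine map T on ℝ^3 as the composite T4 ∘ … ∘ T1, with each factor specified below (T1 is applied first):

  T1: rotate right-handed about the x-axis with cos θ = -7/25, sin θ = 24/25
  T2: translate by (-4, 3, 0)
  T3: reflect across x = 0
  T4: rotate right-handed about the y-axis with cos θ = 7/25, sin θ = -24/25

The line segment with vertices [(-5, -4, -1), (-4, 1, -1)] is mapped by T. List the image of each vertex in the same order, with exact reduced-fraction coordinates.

T1 rotate right-handed about the x-axis with cos θ = -7/25, sin θ = 24/25: (-5, -4, -1) → (-5, 52/25, -89/25); (-4, 1, -1) → (-4, 17/25, 31/25)
T2 translate by (-4, 3, 0): (-5, 52/25, -89/25) → (-9, 127/25, -89/25); (-4, 17/25, 31/25) → (-8, 92/25, 31/25)
T3 reflect across x = 0: (-9, 127/25, -89/25) → (9, 127/25, -89/25); (-8, 92/25, 31/25) → (8, 92/25, 31/25)
T4 rotate right-handed about the y-axis with cos θ = 7/25, sin θ = -24/25: (9, 127/25, -89/25) → (3711/625, 127/25, 4777/625); (8, 92/25, 31/25) → (656/625, 92/25, 5017/625)

image vertices: (3711/625, 127/25, 4777/625), (656/625, 92/25, 5017/625)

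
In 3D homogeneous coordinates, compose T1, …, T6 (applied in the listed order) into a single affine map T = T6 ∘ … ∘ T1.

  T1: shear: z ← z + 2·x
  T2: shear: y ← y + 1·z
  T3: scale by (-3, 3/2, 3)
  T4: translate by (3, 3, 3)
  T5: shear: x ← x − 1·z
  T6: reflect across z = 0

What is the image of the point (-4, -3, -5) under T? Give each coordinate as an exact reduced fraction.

T1 shear: z ← z + 2·x: (-4, -3, -5) → (-4, -3, -13)
T2 shear: y ← y + 1·z: (-4, -3, -13) → (-4, -16, -13)
T3 scale by (-3, 3/2, 3): (-4, -16, -13) → (12, -24, -39)
T4 translate by (3, 3, 3): (12, -24, -39) → (15, -21, -36)
T5 shear: x ← x − 1·z: (15, -21, -36) → (51, -21, -36)
T6 reflect across z = 0: (51, -21, -36) → (51, -21, 36)

T(p) = (51, -21, 36)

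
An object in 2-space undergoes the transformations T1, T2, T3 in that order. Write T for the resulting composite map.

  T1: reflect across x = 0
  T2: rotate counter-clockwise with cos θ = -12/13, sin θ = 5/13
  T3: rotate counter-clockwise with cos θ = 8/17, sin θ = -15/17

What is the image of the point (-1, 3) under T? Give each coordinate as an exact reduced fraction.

T(p) = (-681/221, 157/221)

T1 reflect across x = 0: (-1, 3) → (1, 3)
T2 rotate counter-clockwise with cos θ = -12/13, sin θ = 5/13: (1, 3) → (-27/13, -31/13)
T3 rotate counter-clockwise with cos θ = 8/17, sin θ = -15/17: (-27/13, -31/13) → (-681/221, 157/221)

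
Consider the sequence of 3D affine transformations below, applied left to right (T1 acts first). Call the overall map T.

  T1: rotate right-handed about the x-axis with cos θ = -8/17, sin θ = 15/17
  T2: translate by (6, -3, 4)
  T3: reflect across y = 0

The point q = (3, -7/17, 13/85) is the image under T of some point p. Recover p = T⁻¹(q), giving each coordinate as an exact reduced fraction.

T1 = [1 0 0 0; 0 -8/17 -15/17 0; 0 15/17 -8/17 0; 0 0 0 1]
T2·T1 = [1 0 0 6; 0 -8/17 -15/17 -3; 0 15/17 -8/17 4; 0 0 0 1]
T3·…·T1 = [1 0 0 6; 0 8/17 15/17 3; 0 15/17 -8/17 4; 0 0 0 1]
det M = -1; M⁻¹ = [1 0 0 -6; 0 8/17 15/17 -84/17; 0 15/17 -8/17 -13/17; 0 0 0 1]
M⁻¹ · (3, -7/17, 13/85)ᵀ = (-3, -5, -6/5)ᵀ

p = (-3, -5, -6/5)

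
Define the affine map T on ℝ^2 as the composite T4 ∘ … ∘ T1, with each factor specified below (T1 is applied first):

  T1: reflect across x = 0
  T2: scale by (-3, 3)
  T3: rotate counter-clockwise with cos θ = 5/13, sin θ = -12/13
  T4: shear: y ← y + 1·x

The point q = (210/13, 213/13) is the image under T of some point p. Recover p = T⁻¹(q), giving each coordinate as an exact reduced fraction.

T1 = [-1 0 0; 0 1 0; 0 0 1]
T2·T1 = [3 0 0; 0 3 0; 0 0 1]
T3·…·T1 = [15/13 36/13 0; -36/13 15/13 0; 0 0 1]
T4·…·T1 = [15/13 36/13 0; -21/13 51/13 0; 0 0 1]
det M = 9; M⁻¹ = [17/39 -4/13 0; 7/39 5/39 0; 0 0 1]
M⁻¹ · (210/13, 213/13)ᵀ = (2, 5)ᵀ

p = (2, 5)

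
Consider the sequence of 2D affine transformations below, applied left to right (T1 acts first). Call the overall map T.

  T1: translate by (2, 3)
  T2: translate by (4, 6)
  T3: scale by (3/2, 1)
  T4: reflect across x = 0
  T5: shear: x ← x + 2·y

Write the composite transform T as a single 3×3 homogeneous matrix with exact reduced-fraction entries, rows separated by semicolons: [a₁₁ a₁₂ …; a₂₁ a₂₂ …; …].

T1 = [1 0 2; 0 1 3; 0 0 1]
T2·T1 = [1 0 6; 0 1 9; 0 0 1]
T3·…·T1 = [3/2 0 9; 0 1 9; 0 0 1]
T4·…·T1 = [-3/2 0 -9; 0 1 9; 0 0 1]
T5·…·T1 = [-3/2 2 9; 0 1 9; 0 0 1]

T = [-3/2 2 9; 0 1 9; 0 0 1]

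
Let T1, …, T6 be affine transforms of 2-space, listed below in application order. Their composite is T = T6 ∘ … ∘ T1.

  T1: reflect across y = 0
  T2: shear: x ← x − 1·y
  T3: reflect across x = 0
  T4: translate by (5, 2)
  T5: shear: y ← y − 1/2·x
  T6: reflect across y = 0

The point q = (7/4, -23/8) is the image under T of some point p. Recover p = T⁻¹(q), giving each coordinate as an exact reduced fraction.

p = (5, -7/4)

T1 = [1 0 0; 0 -1 0; 0 0 1]
T2·T1 = [1 1 0; 0 -1 0; 0 0 1]
T3·…·T1 = [-1 -1 0; 0 -1 0; 0 0 1]
T4·…·T1 = [-1 -1 5; 0 -1 2; 0 0 1]
T5·…·T1 = [-1 -1 5; 1/2 -1/2 -1/2; 0 0 1]
T6·…·T1 = [-1 -1 5; -1/2 1/2 1/2; 0 0 1]
det M = -1; M⁻¹ = [-1/2 -1 3; -1/2 1 2; 0 0 1]
M⁻¹ · (7/4, -23/8)ᵀ = (5, -7/4)ᵀ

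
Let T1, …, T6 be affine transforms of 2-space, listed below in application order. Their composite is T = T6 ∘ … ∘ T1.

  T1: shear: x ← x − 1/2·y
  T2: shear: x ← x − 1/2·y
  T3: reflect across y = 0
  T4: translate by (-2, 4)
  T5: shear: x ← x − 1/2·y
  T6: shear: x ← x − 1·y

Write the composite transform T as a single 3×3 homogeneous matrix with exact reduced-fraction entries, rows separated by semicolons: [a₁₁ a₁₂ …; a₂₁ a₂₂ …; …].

T = [1 1/2 -8; 0 -1 4; 0 0 1]

T1 = [1 -1/2 0; 0 1 0; 0 0 1]
T2·T1 = [1 -1 0; 0 1 0; 0 0 1]
T3·…·T1 = [1 -1 0; 0 -1 0; 0 0 1]
T4·…·T1 = [1 -1 -2; 0 -1 4; 0 0 1]
T5·…·T1 = [1 -1/2 -4; 0 -1 4; 0 0 1]
T6·…·T1 = [1 1/2 -8; 0 -1 4; 0 0 1]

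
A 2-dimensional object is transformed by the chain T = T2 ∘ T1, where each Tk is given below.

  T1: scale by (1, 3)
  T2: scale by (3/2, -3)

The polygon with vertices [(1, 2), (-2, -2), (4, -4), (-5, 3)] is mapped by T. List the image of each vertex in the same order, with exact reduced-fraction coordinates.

image vertices: (3/2, -18), (-3, 18), (6, 36), (-15/2, -27)

T1 scale by (1, 3): (1, 2) → (1, 6); (-2, -2) → (-2, -6); (4, -4) → (4, -12); (-5, 3) → (-5, 9)
T2 scale by (3/2, -3): (1, 6) → (3/2, -18); (-2, -6) → (-3, 18); (4, -12) → (6, 36); (-5, 9) → (-15/2, -27)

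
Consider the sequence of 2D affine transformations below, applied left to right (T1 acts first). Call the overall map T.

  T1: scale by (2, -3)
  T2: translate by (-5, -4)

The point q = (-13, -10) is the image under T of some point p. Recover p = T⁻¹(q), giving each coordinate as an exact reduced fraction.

p = (-4, 2)

T1 = [2 0 0; 0 -3 0; 0 0 1]
T2·T1 = [2 0 -5; 0 -3 -4; 0 0 1]
det M = -6; M⁻¹ = [1/2 0 5/2; 0 -1/3 -4/3; 0 0 1]
M⁻¹ · (-13, -10)ᵀ = (-4, 2)ᵀ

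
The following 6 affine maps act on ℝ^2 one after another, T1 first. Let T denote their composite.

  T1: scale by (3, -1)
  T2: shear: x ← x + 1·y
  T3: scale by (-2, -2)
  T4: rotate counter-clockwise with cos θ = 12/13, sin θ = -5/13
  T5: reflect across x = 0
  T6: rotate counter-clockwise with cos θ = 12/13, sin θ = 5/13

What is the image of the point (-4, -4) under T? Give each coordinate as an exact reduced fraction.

T1 scale by (3, -1): (-4, -4) → (-12, 4)
T2 shear: x ← x + 1·y: (-12, 4) → (-8, 4)
T3 scale by (-2, -2): (-8, 4) → (16, -8)
T4 rotate counter-clockwise with cos θ = 12/13, sin θ = -5/13: (16, -8) → (152/13, -176/13)
T5 reflect across x = 0: (152/13, -176/13) → (-152/13, -176/13)
T6 rotate counter-clockwise with cos θ = 12/13, sin θ = 5/13: (-152/13, -176/13) → (-944/169, -2872/169)

T(p) = (-944/169, -2872/169)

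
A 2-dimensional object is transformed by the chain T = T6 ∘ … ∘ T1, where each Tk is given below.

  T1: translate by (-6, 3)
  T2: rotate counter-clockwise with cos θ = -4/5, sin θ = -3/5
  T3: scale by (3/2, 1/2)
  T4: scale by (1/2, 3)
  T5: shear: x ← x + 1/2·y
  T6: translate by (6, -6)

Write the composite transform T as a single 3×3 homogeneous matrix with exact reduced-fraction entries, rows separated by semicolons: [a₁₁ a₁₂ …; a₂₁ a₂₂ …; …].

T = [-21/20 -3/20 237/20; -9/10 -6/5 -21/5; 0 0 1]

T1 = [1 0 -6; 0 1 3; 0 0 1]
T2·T1 = [-4/5 3/5 33/5; -3/5 -4/5 6/5; 0 0 1]
T3·…·T1 = [-6/5 9/10 99/10; -3/10 -2/5 3/5; 0 0 1]
T4·…·T1 = [-3/5 9/20 99/20; -9/10 -6/5 9/5; 0 0 1]
T5·…·T1 = [-21/20 -3/20 117/20; -9/10 -6/5 9/5; 0 0 1]
T6·…·T1 = [-21/20 -3/20 237/20; -9/10 -6/5 -21/5; 0 0 1]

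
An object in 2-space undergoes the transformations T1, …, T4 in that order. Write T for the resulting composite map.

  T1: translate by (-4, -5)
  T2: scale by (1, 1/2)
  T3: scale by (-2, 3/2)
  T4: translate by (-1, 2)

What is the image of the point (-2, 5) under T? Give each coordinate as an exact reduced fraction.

T(p) = (11, 2)

T1 translate by (-4, -5): (-2, 5) → (-6, 0)
T2 scale by (1, 1/2): (-6, 0) → (-6, 0)
T3 scale by (-2, 3/2): (-6, 0) → (12, 0)
T4 translate by (-1, 2): (12, 0) → (11, 2)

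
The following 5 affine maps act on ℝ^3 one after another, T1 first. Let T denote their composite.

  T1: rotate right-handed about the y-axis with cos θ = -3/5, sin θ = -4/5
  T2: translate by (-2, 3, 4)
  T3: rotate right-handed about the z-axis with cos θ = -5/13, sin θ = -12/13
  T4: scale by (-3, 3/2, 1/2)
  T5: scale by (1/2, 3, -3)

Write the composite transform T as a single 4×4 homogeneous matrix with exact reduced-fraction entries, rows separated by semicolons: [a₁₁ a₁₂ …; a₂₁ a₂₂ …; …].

T = [-9/26 -18/13 -6/13 -69/13; 162/65 -45/26 216/65 81/26; -6/5 0 9/10 -6; 0 0 0 1]

T1 = [-3/5 0 -4/5 0; 0 1 0 0; 4/5 0 -3/5 0; 0 0 0 1]
T2·T1 = [-3/5 0 -4/5 -2; 0 1 0 3; 4/5 0 -3/5 4; 0 0 0 1]
T3·…·T1 = [3/13 12/13 4/13 46/13; 36/65 -5/13 48/65 9/13; 4/5 0 -3/5 4; 0 0 0 1]
T4·…·T1 = [-9/13 -36/13 -12/13 -138/13; 54/65 -15/26 72/65 27/26; 2/5 0 -3/10 2; 0 0 0 1]
T5·…·T1 = [-9/26 -18/13 -6/13 -69/13; 162/65 -45/26 216/65 81/26; -6/5 0 9/10 -6; 0 0 0 1]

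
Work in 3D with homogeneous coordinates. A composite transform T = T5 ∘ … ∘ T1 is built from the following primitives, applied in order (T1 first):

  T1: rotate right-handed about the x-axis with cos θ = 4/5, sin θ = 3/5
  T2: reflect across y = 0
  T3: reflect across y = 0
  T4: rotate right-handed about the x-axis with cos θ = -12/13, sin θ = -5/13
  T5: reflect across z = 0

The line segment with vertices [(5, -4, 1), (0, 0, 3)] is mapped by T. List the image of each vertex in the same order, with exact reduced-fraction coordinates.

image vertices: (5, 188/65, -191/65), (0, 168/65, 99/65)

T1 rotate right-handed about the x-axis with cos θ = 4/5, sin θ = 3/5: (5, -4, 1) → (5, -19/5, -8/5); (0, 0, 3) → (0, -9/5, 12/5)
T2 reflect across y = 0: (5, -19/5, -8/5) → (5, 19/5, -8/5); (0, -9/5, 12/5) → (0, 9/5, 12/5)
T3 reflect across y = 0: (5, 19/5, -8/5) → (5, -19/5, -8/5); (0, 9/5, 12/5) → (0, -9/5, 12/5)
T4 rotate right-handed about the x-axis with cos θ = -12/13, sin θ = -5/13: (5, -19/5, -8/5) → (5, 188/65, 191/65); (0, -9/5, 12/5) → (0, 168/65, -99/65)
T5 reflect across z = 0: (5, 188/65, 191/65) → (5, 188/65, -191/65); (0, 168/65, -99/65) → (0, 168/65, 99/65)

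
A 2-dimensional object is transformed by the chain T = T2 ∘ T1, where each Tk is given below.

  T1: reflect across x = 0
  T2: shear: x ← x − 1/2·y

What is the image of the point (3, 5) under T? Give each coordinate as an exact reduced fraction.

T(p) = (-11/2, 5)

T1 reflect across x = 0: (3, 5) → (-3, 5)
T2 shear: x ← x − 1/2·y: (-3, 5) → (-11/2, 5)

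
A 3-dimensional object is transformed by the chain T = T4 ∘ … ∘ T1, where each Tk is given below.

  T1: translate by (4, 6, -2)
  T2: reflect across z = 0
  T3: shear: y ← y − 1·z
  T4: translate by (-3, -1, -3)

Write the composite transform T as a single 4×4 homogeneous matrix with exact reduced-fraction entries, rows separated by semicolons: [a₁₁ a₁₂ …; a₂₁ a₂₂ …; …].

T1 = [1 0 0 4; 0 1 0 6; 0 0 1 -2; 0 0 0 1]
T2·T1 = [1 0 0 4; 0 1 0 6; 0 0 -1 2; 0 0 0 1]
T3·…·T1 = [1 0 0 4; 0 1 1 4; 0 0 -1 2; 0 0 0 1]
T4·…·T1 = [1 0 0 1; 0 1 1 3; 0 0 -1 -1; 0 0 0 1]

T = [1 0 0 1; 0 1 1 3; 0 0 -1 -1; 0 0 0 1]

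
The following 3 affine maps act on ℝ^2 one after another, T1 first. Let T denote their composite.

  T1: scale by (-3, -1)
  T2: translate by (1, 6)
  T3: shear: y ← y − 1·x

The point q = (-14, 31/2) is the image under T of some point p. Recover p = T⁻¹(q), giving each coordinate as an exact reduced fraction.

T1 = [-3 0 0; 0 -1 0; 0 0 1]
T2·T1 = [-3 0 1; 0 -1 6; 0 0 1]
T3·…·T1 = [-3 0 1; 3 -1 5; 0 0 1]
det M = 3; M⁻¹ = [-1/3 0 1/3; -1 -1 6; 0 0 1]
M⁻¹ · (-14, 31/2)ᵀ = (5, 9/2)ᵀ

p = (5, 9/2)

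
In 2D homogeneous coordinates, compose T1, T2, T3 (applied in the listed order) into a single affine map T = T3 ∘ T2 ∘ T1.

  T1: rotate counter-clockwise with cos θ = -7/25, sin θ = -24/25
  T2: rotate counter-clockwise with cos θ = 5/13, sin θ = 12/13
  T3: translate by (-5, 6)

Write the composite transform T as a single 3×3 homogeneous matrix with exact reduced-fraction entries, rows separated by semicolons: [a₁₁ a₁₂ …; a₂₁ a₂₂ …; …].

T = [253/325 204/325 -5; -204/325 253/325 6; 0 0 1]

T1 = [-7/25 24/25 0; -24/25 -7/25 0; 0 0 1]
T2·T1 = [253/325 204/325 0; -204/325 253/325 0; 0 0 1]
T3·…·T1 = [253/325 204/325 -5; -204/325 253/325 6; 0 0 1]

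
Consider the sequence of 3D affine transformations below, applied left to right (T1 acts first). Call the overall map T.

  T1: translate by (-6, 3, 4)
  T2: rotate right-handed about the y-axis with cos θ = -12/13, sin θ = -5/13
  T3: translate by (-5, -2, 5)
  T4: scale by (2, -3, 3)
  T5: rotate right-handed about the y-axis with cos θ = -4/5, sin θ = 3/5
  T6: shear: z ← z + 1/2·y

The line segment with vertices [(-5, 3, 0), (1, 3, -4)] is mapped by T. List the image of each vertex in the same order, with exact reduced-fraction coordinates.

T1 translate by (-6, 3, 4): (-5, 3, 0) → (-11, 6, 4); (1, 3, -4) → (-5, 6, 0)
T2 rotate right-handed about the y-axis with cos θ = -12/13, sin θ = -5/13: (-11, 6, 4) → (112/13, 6, -103/13); (-5, 6, 0) → (60/13, 6, -25/13)
T3 translate by (-5, -2, 5): (112/13, 6, -103/13) → (47/13, 4, -38/13); (60/13, 6, -25/13) → (-5/13, 4, 40/13)
T4 scale by (2, -3, 3): (47/13, 4, -38/13) → (94/13, -12, -114/13); (-5/13, 4, 40/13) → (-10/13, -12, 120/13)
T5 rotate right-handed about the y-axis with cos θ = -4/5, sin θ = 3/5: (94/13, -12, -114/13) → (-718/65, -12, 174/65); (-10/13, -12, 120/13) → (80/13, -12, -90/13)
T6 shear: z ← z + 1/2·y: (-718/65, -12, 174/65) → (-718/65, -12, -216/65); (80/13, -12, -90/13) → (80/13, -12, -168/13)

image vertices: (-718/65, -12, -216/65), (80/13, -12, -168/13)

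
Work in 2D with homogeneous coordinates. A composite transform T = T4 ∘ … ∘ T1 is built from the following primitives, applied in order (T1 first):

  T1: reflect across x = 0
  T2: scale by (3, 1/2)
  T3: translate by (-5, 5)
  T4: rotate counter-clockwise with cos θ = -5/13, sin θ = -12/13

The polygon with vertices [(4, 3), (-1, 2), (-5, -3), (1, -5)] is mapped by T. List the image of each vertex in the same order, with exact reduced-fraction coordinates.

image vertices: (163/13, 343/26), (82/13, -6/13), (-8/13, -275/26), (70/13, 167/26)

T1 reflect across x = 0: (4, 3) → (-4, 3); (-1, 2) → (1, 2); (-5, -3) → (5, -3); (1, -5) → (-1, -5)
T2 scale by (3, 1/2): (-4, 3) → (-12, 3/2); (1, 2) → (3, 1); (5, -3) → (15, -3/2); (-1, -5) → (-3, -5/2)
T3 translate by (-5, 5): (-12, 3/2) → (-17, 13/2); (3, 1) → (-2, 6); (15, -3/2) → (10, 7/2); (-3, -5/2) → (-8, 5/2)
T4 rotate counter-clockwise with cos θ = -5/13, sin θ = -12/13: (-17, 13/2) → (163/13, 343/26); (-2, 6) → (82/13, -6/13); (10, 7/2) → (-8/13, -275/26); (-8, 5/2) → (70/13, 167/26)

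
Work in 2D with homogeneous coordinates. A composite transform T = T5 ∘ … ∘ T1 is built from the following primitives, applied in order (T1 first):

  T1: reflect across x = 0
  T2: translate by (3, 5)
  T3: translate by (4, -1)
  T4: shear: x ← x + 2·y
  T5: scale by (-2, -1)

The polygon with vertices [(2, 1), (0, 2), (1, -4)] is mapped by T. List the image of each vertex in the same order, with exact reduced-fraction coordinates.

image vertices: (-30, -5), (-38, -6), (-12, 0)

T1 reflect across x = 0: (2, 1) → (-2, 1); (0, 2) → (0, 2); (1, -4) → (-1, -4)
T2 translate by (3, 5): (-2, 1) → (1, 6); (0, 2) → (3, 7); (-1, -4) → (2, 1)
T3 translate by (4, -1): (1, 6) → (5, 5); (3, 7) → (7, 6); (2, 1) → (6, 0)
T4 shear: x ← x + 2·y: (5, 5) → (15, 5); (7, 6) → (19, 6); (6, 0) → (6, 0)
T5 scale by (-2, -1): (15, 5) → (-30, -5); (19, 6) → (-38, -6); (6, 0) → (-12, 0)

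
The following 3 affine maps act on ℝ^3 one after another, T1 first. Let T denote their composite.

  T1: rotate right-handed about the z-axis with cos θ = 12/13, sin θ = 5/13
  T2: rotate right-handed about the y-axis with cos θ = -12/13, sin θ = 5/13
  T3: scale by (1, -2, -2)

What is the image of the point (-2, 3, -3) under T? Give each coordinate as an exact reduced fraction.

T1 rotate right-handed about the z-axis with cos θ = 12/13, sin θ = 5/13: (-2, 3, -3) → (-3, 2, -3)
T2 rotate right-handed about the y-axis with cos θ = -12/13, sin θ = 5/13: (-3, 2, -3) → (21/13, 2, 51/13)
T3 scale by (1, -2, -2): (21/13, 2, 51/13) → (21/13, -4, -102/13)

T(p) = (21/13, -4, -102/13)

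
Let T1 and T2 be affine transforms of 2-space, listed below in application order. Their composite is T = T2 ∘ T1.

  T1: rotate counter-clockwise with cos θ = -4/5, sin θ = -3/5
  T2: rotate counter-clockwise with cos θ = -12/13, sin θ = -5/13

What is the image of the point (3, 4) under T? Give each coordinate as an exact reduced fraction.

T1 rotate counter-clockwise with cos θ = -4/5, sin θ = -3/5: (3, 4) → (0, -5)
T2 rotate counter-clockwise with cos θ = -12/13, sin θ = -5/13: (0, -5) → (-25/13, 60/13)

T(p) = (-25/13, 60/13)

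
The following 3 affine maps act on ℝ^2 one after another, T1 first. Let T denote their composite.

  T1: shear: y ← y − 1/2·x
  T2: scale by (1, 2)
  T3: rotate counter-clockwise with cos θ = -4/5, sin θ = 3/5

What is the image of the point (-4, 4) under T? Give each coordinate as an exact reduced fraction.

T(p) = (-4, -12)

T1 shear: y ← y − 1/2·x: (-4, 4) → (-4, 6)
T2 scale by (1, 2): (-4, 6) → (-4, 12)
T3 rotate counter-clockwise with cos θ = -4/5, sin θ = 3/5: (-4, 12) → (-4, -12)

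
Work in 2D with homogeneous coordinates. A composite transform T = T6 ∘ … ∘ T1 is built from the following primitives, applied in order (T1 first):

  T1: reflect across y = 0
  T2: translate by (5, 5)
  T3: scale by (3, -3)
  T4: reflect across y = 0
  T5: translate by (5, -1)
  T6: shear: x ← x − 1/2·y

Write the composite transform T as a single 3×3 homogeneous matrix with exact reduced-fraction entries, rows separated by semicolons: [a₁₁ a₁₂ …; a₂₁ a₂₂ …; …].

T = [3 3/2 13; 0 -3 14; 0 0 1]

T1 = [1 0 0; 0 -1 0; 0 0 1]
T2·T1 = [1 0 5; 0 -1 5; 0 0 1]
T3·…·T1 = [3 0 15; 0 3 -15; 0 0 1]
T4·…·T1 = [3 0 15; 0 -3 15; 0 0 1]
T5·…·T1 = [3 0 20; 0 -3 14; 0 0 1]
T6·…·T1 = [3 3/2 13; 0 -3 14; 0 0 1]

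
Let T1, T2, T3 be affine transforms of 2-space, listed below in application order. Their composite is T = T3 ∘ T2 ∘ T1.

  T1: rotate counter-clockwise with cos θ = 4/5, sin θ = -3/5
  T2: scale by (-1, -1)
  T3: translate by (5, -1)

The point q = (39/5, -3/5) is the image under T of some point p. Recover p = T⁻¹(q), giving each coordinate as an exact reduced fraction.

p = (-2, -2)

T1 = [4/5 3/5 0; -3/5 4/5 0; 0 0 1]
T2·T1 = [-4/5 -3/5 0; 3/5 -4/5 0; 0 0 1]
T3·…·T1 = [-4/5 -3/5 5; 3/5 -4/5 -1; 0 0 1]
det M = 1; M⁻¹ = [-4/5 3/5 23/5; -3/5 -4/5 11/5; 0 0 1]
M⁻¹ · (39/5, -3/5)ᵀ = (-2, -2)ᵀ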